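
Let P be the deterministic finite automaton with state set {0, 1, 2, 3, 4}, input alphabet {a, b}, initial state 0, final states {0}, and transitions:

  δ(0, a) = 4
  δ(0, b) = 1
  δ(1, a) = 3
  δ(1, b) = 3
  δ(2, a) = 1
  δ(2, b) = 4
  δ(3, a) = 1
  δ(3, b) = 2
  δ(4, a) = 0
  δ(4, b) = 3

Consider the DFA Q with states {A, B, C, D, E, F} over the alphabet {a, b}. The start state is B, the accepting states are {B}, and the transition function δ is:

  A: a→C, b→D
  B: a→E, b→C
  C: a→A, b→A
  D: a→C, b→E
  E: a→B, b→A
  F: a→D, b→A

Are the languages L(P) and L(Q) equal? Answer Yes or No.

Yes

Exploring the product automaton P × Q from the start pair (0, B), following both machines on each input symbol, reaches 5 state pairs: (0, B), (4, E), (1, C), (3, A), (2, D).
P accepts in {0} and Q accepts in {B}. In every reachable pair the two components are either both accepting — (0, B) — or both non-accepting, so no string is accepted by exactly one of the machines: L(P) \ L(Q) and L(Q) \ L(P) are both empty.
Hence every string is accepted by P iff it is accepted by Q, and the two languages coincide.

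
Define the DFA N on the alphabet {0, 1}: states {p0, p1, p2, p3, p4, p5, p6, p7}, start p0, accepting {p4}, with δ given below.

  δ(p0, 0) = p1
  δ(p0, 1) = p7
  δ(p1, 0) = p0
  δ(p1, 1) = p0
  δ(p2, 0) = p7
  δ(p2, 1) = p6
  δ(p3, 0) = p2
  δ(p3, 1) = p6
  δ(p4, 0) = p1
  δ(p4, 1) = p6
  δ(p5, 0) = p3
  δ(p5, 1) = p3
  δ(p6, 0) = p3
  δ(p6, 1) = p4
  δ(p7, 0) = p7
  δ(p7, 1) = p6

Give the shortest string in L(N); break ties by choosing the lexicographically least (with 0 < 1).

111

A breadth-first search from p0 reaches an accepting state first via the path p0 → p7 → p6 → p4 on input 111.
No string of length < 3 is accepted (BFS exhausts all shorter strings without reaching an accepting state), and 111 is the lexicographically least accepting string of length 3.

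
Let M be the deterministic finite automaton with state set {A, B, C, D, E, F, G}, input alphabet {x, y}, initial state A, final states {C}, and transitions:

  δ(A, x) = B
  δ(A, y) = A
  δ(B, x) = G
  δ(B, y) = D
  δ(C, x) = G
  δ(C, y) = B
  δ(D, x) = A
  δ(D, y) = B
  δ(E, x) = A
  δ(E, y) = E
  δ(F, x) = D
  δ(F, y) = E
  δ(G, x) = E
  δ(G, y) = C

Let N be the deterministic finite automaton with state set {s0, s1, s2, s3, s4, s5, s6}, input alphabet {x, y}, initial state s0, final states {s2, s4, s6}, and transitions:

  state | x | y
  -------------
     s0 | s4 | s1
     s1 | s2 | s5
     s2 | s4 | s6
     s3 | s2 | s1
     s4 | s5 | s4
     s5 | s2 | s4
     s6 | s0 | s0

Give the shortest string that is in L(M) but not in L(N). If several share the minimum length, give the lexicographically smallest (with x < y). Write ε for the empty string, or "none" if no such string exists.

yyyxxyxy

The string yyyxxyxy is accepted by M but not by N.
No shorter string lies in the difference, and yyyxxyxy is the lexicographically first length-8 string in L(M) \ L(N).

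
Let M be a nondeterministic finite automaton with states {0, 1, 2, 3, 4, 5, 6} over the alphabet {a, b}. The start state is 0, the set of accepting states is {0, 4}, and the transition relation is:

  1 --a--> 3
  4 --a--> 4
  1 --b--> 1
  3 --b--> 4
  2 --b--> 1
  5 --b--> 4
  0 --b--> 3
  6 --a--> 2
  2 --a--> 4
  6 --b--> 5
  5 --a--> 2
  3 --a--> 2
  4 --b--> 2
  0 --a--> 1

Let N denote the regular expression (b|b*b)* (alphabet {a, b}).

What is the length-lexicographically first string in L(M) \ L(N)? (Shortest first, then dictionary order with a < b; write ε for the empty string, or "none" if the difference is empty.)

aab

The string aab is accepted by M but not by N.
No shorter string lies in the difference, and aab is the lexicographically first length-3 string in L(M) \ L(N).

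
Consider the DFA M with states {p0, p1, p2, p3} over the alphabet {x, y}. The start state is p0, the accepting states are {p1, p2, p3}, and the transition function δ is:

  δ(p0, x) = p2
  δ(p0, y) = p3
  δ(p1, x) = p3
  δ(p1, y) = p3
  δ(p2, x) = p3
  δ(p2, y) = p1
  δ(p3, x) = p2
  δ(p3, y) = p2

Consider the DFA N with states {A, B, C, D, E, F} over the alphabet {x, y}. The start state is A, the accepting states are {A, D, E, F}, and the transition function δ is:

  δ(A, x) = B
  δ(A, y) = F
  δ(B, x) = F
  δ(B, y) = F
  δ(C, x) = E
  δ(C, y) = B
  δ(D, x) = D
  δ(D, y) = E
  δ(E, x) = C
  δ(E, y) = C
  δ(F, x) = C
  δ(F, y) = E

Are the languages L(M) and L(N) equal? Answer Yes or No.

No

The string x is accepted by M but rejected by N.
So L(M) ≠ L(N).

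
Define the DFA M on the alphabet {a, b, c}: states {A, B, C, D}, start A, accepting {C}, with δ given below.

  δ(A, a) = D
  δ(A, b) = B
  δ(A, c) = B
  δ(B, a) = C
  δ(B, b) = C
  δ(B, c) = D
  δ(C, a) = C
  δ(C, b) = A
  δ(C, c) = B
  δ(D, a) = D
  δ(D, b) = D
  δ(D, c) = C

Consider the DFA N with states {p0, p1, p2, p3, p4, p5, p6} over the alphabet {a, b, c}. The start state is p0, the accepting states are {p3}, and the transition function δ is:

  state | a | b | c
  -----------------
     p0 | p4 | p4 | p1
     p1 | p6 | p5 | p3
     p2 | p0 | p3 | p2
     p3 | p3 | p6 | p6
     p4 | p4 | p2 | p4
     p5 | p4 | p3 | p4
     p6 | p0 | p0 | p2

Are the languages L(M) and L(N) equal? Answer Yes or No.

No

The string ac is accepted by M but rejected by N.
So L(M) ≠ L(N).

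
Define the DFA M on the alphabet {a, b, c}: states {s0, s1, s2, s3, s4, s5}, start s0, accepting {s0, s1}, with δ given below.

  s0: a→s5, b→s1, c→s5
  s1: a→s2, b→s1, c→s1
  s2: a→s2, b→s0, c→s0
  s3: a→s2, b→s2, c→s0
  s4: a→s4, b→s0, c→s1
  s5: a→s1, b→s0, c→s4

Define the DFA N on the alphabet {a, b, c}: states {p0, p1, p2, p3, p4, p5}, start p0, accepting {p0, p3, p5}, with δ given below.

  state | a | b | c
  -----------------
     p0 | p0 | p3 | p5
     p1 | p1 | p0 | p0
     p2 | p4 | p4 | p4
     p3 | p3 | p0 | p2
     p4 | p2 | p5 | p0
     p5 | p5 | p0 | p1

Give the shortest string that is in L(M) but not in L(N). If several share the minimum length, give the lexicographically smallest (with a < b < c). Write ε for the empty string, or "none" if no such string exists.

The string bc is accepted by M but not by N.
No shorter string lies in the difference, and bc is the lexicographically first length-2 string in L(M) \ L(N).

bc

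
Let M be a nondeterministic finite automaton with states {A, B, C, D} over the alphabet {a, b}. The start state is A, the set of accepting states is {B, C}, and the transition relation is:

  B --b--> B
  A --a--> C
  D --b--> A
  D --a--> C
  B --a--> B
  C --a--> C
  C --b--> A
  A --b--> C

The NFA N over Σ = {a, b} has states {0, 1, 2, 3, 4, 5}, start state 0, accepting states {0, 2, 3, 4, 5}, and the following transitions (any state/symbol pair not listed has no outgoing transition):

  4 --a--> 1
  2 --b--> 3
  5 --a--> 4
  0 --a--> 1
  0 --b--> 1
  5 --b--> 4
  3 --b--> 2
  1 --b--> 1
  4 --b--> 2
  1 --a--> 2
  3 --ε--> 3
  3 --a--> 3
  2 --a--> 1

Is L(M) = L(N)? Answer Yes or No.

The string a is accepted by M but rejected by N.
So L(M) ≠ L(N).

No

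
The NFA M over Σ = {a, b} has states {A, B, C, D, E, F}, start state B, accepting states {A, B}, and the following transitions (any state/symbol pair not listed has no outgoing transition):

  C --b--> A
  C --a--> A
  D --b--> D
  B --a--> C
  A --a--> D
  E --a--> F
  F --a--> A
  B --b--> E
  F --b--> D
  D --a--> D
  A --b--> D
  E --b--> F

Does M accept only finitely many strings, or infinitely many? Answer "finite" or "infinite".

The useful states (reachable from B and able to reach an accepting state) are {A, B, C, E, F}.
Restricted to these states the transition graph has no cycle, so every accepting path has bounded length and L is finite.

finite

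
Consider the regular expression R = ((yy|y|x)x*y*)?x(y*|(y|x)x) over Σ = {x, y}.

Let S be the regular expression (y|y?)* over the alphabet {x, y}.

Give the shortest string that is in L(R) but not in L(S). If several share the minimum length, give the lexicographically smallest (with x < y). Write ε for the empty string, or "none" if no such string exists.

The string x is accepted by R but not by S.
No shorter string lies in the difference, and x is the lexicographically first length-1 string in L(R) \ L(S).

x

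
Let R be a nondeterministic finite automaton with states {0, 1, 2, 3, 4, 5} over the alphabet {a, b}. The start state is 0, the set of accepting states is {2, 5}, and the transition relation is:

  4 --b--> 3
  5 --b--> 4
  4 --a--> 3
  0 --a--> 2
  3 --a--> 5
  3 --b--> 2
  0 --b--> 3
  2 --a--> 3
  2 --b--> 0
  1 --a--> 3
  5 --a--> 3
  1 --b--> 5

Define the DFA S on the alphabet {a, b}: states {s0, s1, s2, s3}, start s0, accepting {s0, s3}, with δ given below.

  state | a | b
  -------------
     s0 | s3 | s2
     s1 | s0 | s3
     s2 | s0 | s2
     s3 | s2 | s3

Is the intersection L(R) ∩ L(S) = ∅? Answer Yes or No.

No

The string a is accepted by both R and S.
Hence L(R) ∩ L(S) ≠ ∅.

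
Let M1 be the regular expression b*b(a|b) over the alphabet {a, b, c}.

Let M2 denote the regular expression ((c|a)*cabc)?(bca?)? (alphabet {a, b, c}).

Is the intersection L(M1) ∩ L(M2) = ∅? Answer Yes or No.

Converting the expression M1 to a DFA (subset construction, then merging equivalent states) gives the minimal DFA with states {r0, r1, r2, r3, r4}, start state r0, accepting states {r3, r4} and transitions r0: a→r1, b→r2, c→r1; r1: a→r1, b→r1, c→r1; r2: a→r3, b→r4, c→r1; r3: a→r1, b→r1, c→r1; r4: a→r3, b→r4, c→r1.
Converting the expression M2 to a DFA (subset construction, then merging equivalent states) gives the minimal DFA with states {t0, t1, t2, t3, t4, t5, t6, t7, t8, t9}, start state t0, accepting states {t0, t5, t7, t9} and transitions t0: a→t1, b→t2, c→t3; t1: a→t1, b→t4, c→t3; t2: a→t4, b→t4, c→t5; t3: a→t6, b→t4, c→t3; t4: a→t4, b→t4, c→t4; t5: a→t7, b→t4, c→t4; t6: a→t1, b→t8, c→t3; t7: a→t4, b→t4, c→t4; t8: a→t4, b→t4, c→t9; t9: a→t4, b→t2, c→t4.
Exploring the product automaton M1 × M2 from the start pair (r0, t0), following both machines on each input symbol, reaches 13 state pairs: (r0, t0), (r1, t1), (r2, t2), (r1, t3), (r1, t4), (r3, t4), (r4, t4), (r1, t5), (r1, t6), (r1, t7), (r1, t8), (r1, t9), (r1, t2).
M1 accepts in {r3, r4} and M2 accepts in {t0, t5, t7, t9}; no reachable pair has both components accepting, so no string drives both machines to acceptance simultaneously and L(M1) ∩ L(M2) = ∅.
So no string is accepted by both, and the intersection is empty.

Yes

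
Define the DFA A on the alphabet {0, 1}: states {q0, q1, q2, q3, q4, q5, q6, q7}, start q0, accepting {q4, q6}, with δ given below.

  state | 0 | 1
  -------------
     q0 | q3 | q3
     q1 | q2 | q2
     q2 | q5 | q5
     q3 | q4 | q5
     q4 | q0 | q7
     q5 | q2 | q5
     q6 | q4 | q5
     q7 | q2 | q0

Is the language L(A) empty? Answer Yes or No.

The string 00 is accepted: the run q0 → q3 → q4 ends in the accepting state q4.
Since at least one string is accepted, L(A) is not empty.

No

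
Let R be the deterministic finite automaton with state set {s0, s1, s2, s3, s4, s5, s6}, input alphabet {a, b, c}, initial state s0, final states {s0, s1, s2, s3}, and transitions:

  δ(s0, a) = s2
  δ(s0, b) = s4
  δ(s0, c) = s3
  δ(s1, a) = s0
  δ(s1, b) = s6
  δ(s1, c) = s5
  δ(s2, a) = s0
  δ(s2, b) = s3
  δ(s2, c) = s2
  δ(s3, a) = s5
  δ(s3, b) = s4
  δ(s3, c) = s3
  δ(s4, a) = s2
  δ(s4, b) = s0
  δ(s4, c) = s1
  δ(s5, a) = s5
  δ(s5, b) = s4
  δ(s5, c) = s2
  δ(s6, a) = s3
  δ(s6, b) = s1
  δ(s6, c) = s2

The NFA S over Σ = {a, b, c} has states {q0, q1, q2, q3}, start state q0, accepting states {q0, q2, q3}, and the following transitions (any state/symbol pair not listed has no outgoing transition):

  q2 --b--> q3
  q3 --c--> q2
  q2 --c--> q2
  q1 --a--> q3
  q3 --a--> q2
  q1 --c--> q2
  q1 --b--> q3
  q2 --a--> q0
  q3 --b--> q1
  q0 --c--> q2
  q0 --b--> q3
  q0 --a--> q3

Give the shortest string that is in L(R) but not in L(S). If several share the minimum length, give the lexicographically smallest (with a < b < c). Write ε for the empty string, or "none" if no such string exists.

The string ab is accepted by R but not by S.
No shorter string lies in the difference, and ab is the lexicographically first length-2 string in L(R) \ L(S).

ab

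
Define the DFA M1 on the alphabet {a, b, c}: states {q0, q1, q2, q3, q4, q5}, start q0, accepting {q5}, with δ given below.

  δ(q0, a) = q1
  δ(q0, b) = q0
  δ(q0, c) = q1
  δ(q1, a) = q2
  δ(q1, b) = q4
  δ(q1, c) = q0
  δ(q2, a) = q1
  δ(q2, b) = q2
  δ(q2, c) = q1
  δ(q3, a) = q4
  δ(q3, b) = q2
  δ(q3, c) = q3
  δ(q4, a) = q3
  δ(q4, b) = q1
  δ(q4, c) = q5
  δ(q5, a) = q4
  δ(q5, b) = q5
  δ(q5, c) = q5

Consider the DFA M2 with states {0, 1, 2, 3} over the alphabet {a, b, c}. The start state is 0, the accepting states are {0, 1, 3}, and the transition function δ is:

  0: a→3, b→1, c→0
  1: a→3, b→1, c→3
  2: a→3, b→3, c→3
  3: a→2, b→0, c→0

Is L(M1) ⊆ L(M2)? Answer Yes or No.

Exploring the product automaton M1 × M2 from the start pair (q0, 0), following both machines on each input symbol, reaches 21 state pairs: (q0, 0), (q1, 3), (q0, 1), (q1, 0), (q2, 2), (q4, 0), (q2, 3), (q4, 1), (q3, 3), (q1, 1), (q5, 0), (q1, 2), (q2, 0), (q5, 3), (q4, 2), (q3, 0), (q0, 3), (q4, 3), (q5, 1), (q2, 1), (q3, 2).
M1 accepts in {q5} and M2 accepts in {0, 1, 3}. The reachable pairs whose M1-component is accepting are (q5, 0), (q5, 3), (q5, 1); in each of them the M2-component is accepting too, so the product for L(M1) \ L(M2) (M1-component accepting, M2-component rejecting) has no reachable accepting pair and the difference is empty.
Hence every string in L(M1) is also in L(M2).

Yes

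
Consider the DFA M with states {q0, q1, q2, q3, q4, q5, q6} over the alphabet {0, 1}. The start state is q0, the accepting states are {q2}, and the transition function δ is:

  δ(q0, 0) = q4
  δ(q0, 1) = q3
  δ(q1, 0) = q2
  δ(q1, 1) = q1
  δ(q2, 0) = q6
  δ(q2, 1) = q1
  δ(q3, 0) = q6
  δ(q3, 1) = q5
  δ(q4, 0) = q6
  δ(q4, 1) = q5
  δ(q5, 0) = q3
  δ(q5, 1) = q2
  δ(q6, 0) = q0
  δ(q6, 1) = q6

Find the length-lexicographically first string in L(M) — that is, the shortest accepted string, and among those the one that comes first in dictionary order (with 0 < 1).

A breadth-first search from q0 reaches an accepting state first via the path q0 → q4 → q5 → q2 on input 011.
No string of length < 3 is accepted (BFS exhausts all shorter strings without reaching an accepting state), and 011 is the lexicographically least accepting string of length 3.

011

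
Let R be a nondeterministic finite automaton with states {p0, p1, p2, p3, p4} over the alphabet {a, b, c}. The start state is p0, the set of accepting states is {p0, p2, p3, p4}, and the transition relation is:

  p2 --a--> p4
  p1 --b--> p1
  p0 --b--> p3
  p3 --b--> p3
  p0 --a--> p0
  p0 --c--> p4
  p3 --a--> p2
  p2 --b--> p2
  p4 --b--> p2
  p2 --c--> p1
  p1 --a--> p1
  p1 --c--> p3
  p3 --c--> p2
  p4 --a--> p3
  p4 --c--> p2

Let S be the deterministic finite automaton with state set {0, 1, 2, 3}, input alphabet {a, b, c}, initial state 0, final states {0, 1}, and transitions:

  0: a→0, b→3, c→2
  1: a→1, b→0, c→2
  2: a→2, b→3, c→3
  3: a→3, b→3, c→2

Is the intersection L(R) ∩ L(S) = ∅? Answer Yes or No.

No

The empty string ε is accepted by both R and S.
Hence L(R) ∩ L(S) ≠ ∅.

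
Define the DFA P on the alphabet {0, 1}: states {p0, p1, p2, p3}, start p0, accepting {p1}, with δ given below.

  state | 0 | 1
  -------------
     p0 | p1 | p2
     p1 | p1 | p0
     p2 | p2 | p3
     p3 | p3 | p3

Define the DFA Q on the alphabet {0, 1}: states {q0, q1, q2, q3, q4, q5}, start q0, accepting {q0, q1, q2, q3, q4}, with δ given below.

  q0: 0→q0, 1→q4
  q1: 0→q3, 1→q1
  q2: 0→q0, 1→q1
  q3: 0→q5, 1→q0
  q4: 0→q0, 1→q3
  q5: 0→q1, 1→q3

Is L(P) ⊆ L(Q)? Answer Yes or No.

Exploring the product automaton P × Q from the start pair (p0, q0), following both machines on each input symbol, reaches 13 state pairs: (p0, q0), (p1, q0), (p2, q4), (p0, q4), (p2, q0), (p3, q3), (p2, q3), (p3, q4), (p3, q5), (p3, q0), (p2, q5), (p3, q1), (p2, q1).
P accepts in {p1} and Q accepts in {q0, q1, q2, q3, q4}. The reachable pairs whose P-component is accepting are (p1, q0); in each of them the Q-component is accepting too, so the product for L(P) \ L(Q) (P-component accepting, Q-component rejecting) has no reachable accepting pair and the difference is empty.
Hence every string in L(P) is also in L(Q).

Yes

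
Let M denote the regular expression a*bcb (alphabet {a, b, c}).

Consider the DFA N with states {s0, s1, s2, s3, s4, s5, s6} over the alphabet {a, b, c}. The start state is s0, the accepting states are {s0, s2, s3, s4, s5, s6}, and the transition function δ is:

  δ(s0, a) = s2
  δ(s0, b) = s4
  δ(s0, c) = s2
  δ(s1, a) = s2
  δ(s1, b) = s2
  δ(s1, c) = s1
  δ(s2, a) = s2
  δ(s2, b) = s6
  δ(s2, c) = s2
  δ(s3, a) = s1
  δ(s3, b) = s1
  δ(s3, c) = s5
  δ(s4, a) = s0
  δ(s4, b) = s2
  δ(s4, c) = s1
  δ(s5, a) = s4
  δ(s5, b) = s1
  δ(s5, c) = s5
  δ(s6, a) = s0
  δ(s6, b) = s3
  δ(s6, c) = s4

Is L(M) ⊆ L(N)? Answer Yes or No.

Yes

Converting the expression M to a DFA (subset construction, then merging equivalent states) gives the minimal DFA with states {m0, m1, m2, m3, m4}, start state m0, accepting states {m4} and transitions m0: a→m0, b→m1, c→m2; m1: a→m2, b→m2, c→m3; m2: a→m2, b→m2, c→m2; m3: a→m2, b→m4, c→m2; m4: a→m2, b→m2, c→m2.
Exploring the product automaton M × N from the start pair (m0, s0), following both machines on each input symbol, reaches 14 state pairs: (m0, s0), (m0, s2), (m1, s4), (m2, s2), (m1, s6), (m2, s0), (m3, s1), (m2, s6), (m2, s3), (m3, s4), (m2, s4), (m4, s2), (m2, s1), (m2, s5).
M accepts in {m4} and N accepts in {s0, s2, s3, s4, s5, s6}. The reachable pairs whose M-component is accepting are (m4, s2); in each of them the N-component is accepting too, so the product for L(M) \ L(N) (M-component accepting, N-component rejecting) has no reachable accepting pair and the difference is empty.
Hence every string in L(M) is also in L(N).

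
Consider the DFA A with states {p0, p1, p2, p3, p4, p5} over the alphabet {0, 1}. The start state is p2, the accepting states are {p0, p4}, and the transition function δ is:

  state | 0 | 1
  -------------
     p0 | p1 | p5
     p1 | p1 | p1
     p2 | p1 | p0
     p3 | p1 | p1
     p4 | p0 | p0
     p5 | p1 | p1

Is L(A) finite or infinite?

finite

The useful states (reachable from p2 and able to reach an accepting state) are {p0, p2}.
Restricted to these states the transition graph has no cycle, so every accepting path has bounded length and L is finite.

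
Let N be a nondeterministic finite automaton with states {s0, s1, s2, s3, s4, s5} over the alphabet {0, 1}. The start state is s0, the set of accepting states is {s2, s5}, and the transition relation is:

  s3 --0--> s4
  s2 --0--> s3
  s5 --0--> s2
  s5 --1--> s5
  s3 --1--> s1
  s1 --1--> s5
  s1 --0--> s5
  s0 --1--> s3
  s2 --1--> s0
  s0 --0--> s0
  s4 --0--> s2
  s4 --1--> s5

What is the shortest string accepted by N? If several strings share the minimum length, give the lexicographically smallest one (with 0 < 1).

100

A breadth-first search from s0 reaches an accepting state first via the path s0 → s3 → s4 → s2 on input 100.
No string of length < 3 is accepted (BFS exhausts all shorter strings without reaching an accepting state), and 100 is the lexicographically least accepting string of length 3.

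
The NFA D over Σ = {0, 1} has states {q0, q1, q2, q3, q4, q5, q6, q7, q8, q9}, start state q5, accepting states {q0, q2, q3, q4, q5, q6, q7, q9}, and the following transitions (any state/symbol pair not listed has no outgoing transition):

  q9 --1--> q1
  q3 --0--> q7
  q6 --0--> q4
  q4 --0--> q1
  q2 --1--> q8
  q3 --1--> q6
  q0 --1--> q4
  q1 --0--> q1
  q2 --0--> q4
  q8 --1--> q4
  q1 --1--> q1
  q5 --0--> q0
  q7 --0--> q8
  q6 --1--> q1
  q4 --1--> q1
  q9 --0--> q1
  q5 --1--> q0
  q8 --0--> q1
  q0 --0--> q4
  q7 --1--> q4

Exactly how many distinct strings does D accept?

The useful subgraph on states {q0, q4, q5} is acyclic, so L(D) is finite; the longest accepting path visits 3 useful states, giving maximum string length 2.
Counting accepting paths from q5 by length: 1 of length 0, 2 of length 1, 4 of length 2. Total 7.

7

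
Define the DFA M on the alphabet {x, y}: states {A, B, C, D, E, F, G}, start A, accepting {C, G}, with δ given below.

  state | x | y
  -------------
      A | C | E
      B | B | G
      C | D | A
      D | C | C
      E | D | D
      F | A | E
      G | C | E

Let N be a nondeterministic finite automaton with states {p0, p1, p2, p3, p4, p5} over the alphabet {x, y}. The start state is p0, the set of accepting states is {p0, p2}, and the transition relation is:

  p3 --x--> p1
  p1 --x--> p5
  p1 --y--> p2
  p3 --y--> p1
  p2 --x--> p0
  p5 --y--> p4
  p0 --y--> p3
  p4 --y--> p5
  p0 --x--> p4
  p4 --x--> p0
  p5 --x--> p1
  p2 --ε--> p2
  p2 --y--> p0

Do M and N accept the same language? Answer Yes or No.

No

The string x is accepted by M but rejected by N.
So L(M) ≠ L(N).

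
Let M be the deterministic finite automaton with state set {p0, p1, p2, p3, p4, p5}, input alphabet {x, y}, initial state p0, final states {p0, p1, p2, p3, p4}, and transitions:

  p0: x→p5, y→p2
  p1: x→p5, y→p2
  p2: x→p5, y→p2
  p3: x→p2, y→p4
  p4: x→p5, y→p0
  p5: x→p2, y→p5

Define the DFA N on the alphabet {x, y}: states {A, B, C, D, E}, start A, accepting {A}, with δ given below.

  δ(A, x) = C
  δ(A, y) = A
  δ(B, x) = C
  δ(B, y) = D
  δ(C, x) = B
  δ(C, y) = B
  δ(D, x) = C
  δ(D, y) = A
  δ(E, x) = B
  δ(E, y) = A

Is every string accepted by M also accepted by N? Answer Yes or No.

No

The string xx is in L(M) but not in L(N).
So L(M) ⊄ L(N).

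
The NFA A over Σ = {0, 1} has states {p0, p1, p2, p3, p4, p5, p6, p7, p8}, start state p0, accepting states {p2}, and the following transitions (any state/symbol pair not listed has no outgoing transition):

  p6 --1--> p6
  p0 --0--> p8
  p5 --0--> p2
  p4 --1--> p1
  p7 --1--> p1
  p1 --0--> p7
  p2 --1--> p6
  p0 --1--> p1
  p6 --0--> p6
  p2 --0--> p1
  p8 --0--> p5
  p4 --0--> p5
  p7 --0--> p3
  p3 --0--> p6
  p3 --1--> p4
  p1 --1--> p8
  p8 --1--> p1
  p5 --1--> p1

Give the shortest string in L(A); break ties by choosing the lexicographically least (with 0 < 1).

000

A breadth-first search from p0 reaches an accepting state first via the path p0 → p8 → p5 → p2 on input 000.
No string of length < 3 is accepted (BFS exhausts all shorter strings without reaching an accepting state), and 000 is the lexicographically least accepting string of length 3.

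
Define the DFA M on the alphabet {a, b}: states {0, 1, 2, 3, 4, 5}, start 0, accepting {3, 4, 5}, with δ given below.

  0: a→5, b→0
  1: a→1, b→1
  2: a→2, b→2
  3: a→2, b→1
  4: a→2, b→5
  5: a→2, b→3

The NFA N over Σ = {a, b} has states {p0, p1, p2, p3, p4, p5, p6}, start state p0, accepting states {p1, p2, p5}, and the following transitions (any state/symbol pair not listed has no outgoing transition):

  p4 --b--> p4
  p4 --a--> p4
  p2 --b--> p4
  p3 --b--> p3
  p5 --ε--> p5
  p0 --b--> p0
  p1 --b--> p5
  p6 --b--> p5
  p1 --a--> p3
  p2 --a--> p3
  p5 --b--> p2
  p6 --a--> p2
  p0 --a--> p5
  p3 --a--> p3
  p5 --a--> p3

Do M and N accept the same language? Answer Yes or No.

Yes

Exploring the product automaton M × N from the start pair (0, p0), following both machines on each input symbol, reaches 5 state pairs: (0, p0), (5, p5), (2, p3), (3, p2), (1, p4).
M accepts in {3, 4, 5} and N accepts in {p1, p2, p5}. In every reachable pair the two components are either both accepting — (5, p5), (3, p2) — or both non-accepting, so no string is accepted by exactly one of the machines: L(M) \ L(N) and L(N) \ L(M) are both empty.
Hence every string is accepted by M iff it is accepted by N, and the two languages coincide.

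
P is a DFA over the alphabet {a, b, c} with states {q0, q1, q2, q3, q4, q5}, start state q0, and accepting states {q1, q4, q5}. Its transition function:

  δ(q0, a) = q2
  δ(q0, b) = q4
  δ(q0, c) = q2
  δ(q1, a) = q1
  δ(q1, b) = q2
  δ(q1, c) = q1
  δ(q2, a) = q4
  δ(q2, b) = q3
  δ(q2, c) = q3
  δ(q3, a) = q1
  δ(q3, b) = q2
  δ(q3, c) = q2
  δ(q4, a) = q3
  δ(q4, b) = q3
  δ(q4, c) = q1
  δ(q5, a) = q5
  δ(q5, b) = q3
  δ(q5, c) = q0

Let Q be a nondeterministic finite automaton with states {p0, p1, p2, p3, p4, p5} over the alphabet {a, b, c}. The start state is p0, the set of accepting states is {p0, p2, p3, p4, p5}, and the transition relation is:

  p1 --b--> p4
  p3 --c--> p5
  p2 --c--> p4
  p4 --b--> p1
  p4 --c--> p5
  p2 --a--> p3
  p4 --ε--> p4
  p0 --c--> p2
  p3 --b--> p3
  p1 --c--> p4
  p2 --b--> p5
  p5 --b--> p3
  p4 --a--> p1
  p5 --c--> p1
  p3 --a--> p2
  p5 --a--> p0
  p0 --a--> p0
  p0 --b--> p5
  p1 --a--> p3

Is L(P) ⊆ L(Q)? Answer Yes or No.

No

The string bc is in L(P) but not in L(Q).
So L(P) ⊄ L(Q).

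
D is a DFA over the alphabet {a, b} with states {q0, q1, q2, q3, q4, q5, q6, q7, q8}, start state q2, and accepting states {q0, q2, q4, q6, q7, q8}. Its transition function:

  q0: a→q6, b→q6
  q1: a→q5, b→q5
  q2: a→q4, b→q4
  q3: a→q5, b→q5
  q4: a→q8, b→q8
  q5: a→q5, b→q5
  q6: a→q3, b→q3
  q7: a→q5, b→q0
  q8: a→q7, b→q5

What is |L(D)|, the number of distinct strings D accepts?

The useful subgraph on states {q0, q2, q4, q6, q7, q8} is acyclic, so L(D) is finite; the longest accepting path visits 6 useful states, giving maximum string length 5.
Counting accepting paths from q2 by length: 1 of length 0, 2 of length 1, 4 of length 2, 4 of length 3, 4 of length 4, 8 of length 5. Total 23.

23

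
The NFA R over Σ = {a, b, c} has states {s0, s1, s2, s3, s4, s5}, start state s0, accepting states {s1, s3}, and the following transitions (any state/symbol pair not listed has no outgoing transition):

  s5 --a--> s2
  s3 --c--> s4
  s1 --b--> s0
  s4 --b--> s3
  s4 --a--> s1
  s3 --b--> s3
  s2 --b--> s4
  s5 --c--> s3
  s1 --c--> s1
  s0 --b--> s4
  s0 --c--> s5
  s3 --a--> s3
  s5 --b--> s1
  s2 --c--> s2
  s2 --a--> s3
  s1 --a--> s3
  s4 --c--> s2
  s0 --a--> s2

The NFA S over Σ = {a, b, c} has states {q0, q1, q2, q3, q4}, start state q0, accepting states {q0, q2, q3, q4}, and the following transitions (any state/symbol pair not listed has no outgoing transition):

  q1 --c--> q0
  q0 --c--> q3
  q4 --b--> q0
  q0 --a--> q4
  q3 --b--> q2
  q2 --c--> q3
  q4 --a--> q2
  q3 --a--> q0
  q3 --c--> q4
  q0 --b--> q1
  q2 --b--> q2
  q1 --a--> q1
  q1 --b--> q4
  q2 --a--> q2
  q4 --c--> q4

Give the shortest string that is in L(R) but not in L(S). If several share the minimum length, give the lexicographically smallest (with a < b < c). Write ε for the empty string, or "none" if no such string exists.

ba

The string ba is accepted by R but not by S.
No shorter string lies in the difference, and ba is the lexicographically first length-2 string in L(R) \ L(S).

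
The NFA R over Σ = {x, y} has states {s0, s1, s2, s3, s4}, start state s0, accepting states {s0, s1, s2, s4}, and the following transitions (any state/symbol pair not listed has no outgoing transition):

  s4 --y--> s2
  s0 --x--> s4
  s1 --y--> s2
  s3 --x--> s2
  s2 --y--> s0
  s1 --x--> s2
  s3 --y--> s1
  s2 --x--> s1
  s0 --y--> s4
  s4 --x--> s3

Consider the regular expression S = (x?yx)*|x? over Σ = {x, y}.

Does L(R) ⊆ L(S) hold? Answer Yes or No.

The string y is in L(R) but not in L(S).
So L(R) ⊄ L(S).

No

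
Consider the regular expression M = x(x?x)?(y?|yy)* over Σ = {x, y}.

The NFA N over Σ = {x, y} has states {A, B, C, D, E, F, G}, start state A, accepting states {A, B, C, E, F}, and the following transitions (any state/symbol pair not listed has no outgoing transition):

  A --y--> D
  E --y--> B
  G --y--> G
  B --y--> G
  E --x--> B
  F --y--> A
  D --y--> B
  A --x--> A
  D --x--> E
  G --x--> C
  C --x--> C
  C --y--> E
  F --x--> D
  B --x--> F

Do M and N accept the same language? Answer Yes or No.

No

The string xy is accepted by M but rejected by N.
So L(M) ≠ L(N).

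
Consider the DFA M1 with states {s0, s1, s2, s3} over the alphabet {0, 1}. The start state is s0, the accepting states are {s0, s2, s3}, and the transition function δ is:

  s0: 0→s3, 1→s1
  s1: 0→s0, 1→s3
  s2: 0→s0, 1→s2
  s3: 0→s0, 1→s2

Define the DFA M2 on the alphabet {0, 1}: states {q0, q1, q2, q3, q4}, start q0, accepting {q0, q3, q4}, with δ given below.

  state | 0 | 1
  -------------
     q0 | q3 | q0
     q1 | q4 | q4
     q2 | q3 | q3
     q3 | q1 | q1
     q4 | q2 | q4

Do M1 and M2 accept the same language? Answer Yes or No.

No

The string 00 is accepted by M1 but rejected by M2.
So L(M1) ≠ L(M2).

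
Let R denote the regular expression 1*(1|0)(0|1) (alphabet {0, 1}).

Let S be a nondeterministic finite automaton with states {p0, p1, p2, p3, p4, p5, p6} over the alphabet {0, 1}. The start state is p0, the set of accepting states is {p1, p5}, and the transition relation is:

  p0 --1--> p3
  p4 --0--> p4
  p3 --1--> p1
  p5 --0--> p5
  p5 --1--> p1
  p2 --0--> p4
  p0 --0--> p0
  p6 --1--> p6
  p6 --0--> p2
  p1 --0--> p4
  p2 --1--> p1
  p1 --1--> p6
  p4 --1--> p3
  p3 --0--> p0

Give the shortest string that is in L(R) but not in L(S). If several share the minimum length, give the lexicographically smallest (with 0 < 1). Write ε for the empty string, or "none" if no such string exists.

00

The string 00 is accepted by R but not by S.
No shorter string lies in the difference, and 00 is the lexicographically first length-2 string in L(R) \ L(S).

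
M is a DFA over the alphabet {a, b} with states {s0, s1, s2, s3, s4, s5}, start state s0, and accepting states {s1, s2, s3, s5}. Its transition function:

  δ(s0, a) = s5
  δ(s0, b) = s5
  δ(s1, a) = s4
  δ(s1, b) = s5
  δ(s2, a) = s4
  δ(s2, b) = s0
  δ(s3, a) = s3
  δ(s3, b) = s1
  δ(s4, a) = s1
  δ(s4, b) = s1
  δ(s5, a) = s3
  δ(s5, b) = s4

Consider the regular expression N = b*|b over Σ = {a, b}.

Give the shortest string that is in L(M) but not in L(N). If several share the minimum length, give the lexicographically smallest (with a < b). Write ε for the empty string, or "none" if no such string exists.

a

The string a is accepted by M but not by N.
No shorter string lies in the difference, and a is the lexicographically first length-1 string in L(M) \ L(N).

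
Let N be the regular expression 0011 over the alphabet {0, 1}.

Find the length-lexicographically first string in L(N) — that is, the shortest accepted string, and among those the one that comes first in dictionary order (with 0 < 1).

0011

By inspection of the expression, no string of length less than 4 matches, and 0011 is the lexicographically first match of length 4.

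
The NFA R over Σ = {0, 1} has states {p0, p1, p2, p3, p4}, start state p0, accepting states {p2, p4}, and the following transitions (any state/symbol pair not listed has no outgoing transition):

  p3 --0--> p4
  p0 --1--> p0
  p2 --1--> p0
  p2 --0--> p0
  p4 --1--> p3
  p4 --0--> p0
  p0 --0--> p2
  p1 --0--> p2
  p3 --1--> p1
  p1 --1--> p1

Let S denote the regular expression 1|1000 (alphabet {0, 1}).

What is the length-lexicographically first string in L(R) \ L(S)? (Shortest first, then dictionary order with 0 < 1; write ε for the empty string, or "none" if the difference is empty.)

The string 0 is accepted by R but not by S.
No shorter string lies in the difference, and 0 is the lexicographically first length-1 string in L(R) \ L(S).

0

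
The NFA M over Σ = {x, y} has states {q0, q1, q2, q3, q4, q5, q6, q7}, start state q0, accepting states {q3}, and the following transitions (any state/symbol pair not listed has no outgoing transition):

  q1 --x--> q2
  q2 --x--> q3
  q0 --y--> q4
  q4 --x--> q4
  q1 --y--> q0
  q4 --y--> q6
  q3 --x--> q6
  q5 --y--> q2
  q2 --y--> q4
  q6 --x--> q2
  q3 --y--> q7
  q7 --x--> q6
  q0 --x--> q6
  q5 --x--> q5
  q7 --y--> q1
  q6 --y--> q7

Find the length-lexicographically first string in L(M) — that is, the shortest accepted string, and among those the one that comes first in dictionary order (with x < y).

xxx

A breadth-first search from q0 reaches an accepting state first via the path q0 → q6 → q2 → q3 on input xxx.
No string of length < 3 is accepted (BFS exhausts all shorter strings without reaching an accepting state), and xxx is the lexicographically least accepting string of length 3.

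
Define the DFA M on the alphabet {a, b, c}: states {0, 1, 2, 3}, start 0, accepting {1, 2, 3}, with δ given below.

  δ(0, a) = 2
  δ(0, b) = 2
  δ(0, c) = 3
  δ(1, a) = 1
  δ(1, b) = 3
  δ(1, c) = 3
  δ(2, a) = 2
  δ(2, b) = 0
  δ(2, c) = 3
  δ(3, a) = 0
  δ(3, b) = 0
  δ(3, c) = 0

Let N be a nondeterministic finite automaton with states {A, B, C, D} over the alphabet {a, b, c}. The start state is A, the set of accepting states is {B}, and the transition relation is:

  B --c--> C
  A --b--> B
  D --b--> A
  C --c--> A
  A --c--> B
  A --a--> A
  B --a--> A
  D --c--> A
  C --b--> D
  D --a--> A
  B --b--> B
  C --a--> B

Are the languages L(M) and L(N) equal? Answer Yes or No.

No

The string a is accepted by M but rejected by N.
So L(M) ≠ L(N).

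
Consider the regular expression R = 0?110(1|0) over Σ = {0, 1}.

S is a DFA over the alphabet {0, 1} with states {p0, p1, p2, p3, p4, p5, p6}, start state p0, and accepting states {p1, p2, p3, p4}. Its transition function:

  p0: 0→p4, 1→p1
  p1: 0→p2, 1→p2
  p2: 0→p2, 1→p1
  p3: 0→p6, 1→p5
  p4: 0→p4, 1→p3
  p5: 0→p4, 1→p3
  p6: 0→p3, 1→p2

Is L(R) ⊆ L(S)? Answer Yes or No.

Converting the expression R to a DFA (subset construction, then merging equivalent states) gives the minimal DFA with states {r0, r1, r2, r3, r4, r5, r6}, start state r0, accepting states {r6} and transitions r0: 0→r1, 1→r2; r1: 0→r3, 1→r2; r2: 0→r3, 1→r4; r3: 0→r3, 1→r3; r4: 0→r5, 1→r3; r5: 0→r6, 1→r6; r6: 0→r3, 1→r3.
Exploring the product automaton R × S from the start pair (r0, p0), following both machines on each input symbol, reaches 18 state pairs: (r0, p0), (r1, p4), (r2, p1), (r3, p4), (r2, p3), (r3, p2), (r4, p2), (r3, p3), (r3, p6), (r4, p5), (r3, p1), (r5, p2), (r3, p5), (r5, p4), (r6, p2), (r6, p1), (r6, p4), (r6, p3).
R accepts in {r6} and S accepts in {p1, p2, p3, p4}. The reachable pairs whose R-component is accepting are (r6, p2), (r6, p1), (r6, p4), (r6, p3); in each of them the S-component is accepting too, so the product for L(R) \ L(S) (R-component accepting, S-component rejecting) has no reachable accepting pair and the difference is empty.
Hence every string in L(R) is also in L(S).

Yes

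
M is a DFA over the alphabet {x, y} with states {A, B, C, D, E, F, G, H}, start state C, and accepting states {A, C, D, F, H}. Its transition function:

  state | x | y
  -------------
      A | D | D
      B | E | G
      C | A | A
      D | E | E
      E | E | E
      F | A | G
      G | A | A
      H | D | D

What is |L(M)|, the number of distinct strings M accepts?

The useful subgraph on states {A, C, D} is acyclic, so L(M) is finite; the longest accepting path visits 3 useful states, giving maximum string length 2.
Counting accepting paths from C by length: 1 of length 0, 2 of length 1, 4 of length 2. Total 7.

7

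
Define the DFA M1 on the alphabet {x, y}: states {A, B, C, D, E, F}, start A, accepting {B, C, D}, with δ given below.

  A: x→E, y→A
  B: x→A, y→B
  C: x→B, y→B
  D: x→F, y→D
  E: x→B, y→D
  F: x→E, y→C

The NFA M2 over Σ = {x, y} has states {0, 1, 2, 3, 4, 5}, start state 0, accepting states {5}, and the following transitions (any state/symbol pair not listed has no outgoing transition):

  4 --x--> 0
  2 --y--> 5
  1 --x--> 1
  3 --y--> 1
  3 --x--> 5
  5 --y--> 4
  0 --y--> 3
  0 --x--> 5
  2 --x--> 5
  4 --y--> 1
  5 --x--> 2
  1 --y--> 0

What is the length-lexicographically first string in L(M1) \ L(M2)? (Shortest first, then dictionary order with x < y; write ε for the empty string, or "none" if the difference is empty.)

The string xx is accepted by M1 but not by M2.
No shorter string lies in the difference, and xx is the lexicographically first length-2 string in L(M1) \ L(M2).

xx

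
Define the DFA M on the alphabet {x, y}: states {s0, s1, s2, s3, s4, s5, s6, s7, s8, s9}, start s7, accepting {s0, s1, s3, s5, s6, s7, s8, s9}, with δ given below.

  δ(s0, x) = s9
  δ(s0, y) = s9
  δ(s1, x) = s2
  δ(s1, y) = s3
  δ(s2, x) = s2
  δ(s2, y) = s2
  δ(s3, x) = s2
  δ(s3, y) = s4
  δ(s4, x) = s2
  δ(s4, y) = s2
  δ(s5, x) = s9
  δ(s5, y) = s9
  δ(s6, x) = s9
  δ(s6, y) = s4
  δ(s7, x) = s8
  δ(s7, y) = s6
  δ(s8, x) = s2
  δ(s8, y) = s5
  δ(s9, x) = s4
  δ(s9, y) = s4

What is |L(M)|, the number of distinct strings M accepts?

The useful subgraph on states {s5, s6, s7, s8, s9} is acyclic, so L(M) is finite; the longest accepting path visits 4 useful states, giving maximum string length 3.
Counting accepting paths from s7 by length: 1 of length 0, 2 of length 1, 2 of length 2, 2 of length 3. Total 7.

7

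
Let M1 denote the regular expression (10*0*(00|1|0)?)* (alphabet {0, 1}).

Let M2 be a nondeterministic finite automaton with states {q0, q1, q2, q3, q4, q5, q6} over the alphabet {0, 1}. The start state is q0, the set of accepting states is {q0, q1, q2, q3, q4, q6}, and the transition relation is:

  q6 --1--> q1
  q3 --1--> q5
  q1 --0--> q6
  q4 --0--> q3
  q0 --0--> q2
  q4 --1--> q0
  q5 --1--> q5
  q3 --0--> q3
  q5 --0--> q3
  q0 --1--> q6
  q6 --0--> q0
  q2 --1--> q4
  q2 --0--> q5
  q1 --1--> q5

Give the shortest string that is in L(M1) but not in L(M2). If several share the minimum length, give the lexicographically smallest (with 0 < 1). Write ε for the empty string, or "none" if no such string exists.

The string 111 is accepted by M1 but not by M2.
No shorter string lies in the difference, and 111 is the lexicographically first length-3 string in L(M1) \ L(M2).

111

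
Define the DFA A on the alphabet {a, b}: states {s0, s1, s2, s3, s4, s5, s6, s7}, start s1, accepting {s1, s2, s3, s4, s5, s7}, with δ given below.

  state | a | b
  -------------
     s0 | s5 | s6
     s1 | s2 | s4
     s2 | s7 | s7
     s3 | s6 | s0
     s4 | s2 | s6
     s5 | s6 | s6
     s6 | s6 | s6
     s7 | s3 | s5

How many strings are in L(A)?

20

The useful subgraph on states {s0, s1, s2, s3, s4, s5, s7} is acyclic, so L(A) is finite; the longest accepting path visits 7 useful states, giving maximum string length 6.
Counting accepting paths from s1 by length: 1 of length 0, 2 of length 1, 3 of length 2, 6 of length 3, 4 of length 4, 2 of length 5, 2 of length 6. Total 20.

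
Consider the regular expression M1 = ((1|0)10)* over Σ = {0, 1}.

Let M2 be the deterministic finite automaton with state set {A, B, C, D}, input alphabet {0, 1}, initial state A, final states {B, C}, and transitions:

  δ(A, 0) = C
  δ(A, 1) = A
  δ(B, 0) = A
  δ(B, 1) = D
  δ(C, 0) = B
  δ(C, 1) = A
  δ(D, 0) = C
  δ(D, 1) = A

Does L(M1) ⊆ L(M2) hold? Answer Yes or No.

The empty string ε is in L(M1) but not in L(M2).
So L(M1) ⊄ L(M2).

No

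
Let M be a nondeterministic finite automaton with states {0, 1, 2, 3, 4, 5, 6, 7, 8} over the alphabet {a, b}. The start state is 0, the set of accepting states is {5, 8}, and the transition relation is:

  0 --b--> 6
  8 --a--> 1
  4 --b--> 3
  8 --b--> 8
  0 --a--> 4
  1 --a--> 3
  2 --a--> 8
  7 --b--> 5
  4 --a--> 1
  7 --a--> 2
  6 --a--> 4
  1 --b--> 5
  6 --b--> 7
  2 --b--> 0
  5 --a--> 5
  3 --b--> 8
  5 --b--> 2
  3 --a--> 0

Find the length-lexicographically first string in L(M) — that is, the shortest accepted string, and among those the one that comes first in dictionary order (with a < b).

A breadth-first search from 0 reaches an accepting state first via the path 0 → 4 → 1 → 5 on input aab.
No string of length < 3 is accepted (BFS exhausts all shorter strings without reaching an accepting state), and aab is the lexicographically least accepting string of length 3.

aab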